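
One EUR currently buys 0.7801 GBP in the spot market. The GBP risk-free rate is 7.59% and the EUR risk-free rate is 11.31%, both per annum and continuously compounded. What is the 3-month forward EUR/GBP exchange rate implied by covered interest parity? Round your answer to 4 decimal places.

0.7729

F = S·e^((r_GBP − r_EUR)T) = 0.7801 · e^((0.0759 − 0.1131) × 3/12)
= 0.7801 · e^-0.009300 = 0.7801 × 0.990743
F = 0.7729 GBP per EUR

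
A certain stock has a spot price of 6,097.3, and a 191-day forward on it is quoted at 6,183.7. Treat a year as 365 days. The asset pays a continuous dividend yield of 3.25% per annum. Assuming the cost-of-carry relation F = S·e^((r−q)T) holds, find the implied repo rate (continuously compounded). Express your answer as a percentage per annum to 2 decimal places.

5.94%

From F = S·e^((r−q)T): (r − q) = ln(F/S)/T
ln(6183.7/6097.3) = ln(1.014170) = 0.014071
(r − q) = 0.014071 / (191/365) = 0.026890
r = ln(F/S)/T + q = 0.026890 + 0.0325 = 0.059390
r = 5.94%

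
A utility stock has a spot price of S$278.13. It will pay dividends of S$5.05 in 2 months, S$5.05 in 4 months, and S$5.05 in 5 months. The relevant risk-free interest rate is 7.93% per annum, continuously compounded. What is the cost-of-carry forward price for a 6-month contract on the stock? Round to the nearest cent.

S$273.99

PV(dividends) I = 5.05·e^(−0.0793·2/12) + 5.05·e^(−0.0793·4/12) + 5.05·e^(−0.0793·5/12)
I = 4.9837 + 4.9183 + 4.8859 = 14.7879
F = (S − I)·e^(rT) = (278.13 − 14.7879) · e^(0.0793·6/12)
= 263.3421 · e^0.039650 = 263.3421 × 1.040447 = S$273.99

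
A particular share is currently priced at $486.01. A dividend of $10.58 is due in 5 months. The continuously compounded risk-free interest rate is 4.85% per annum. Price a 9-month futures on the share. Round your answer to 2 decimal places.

$493.26

PV(dividends) I = 10.58·e^(−0.0485·5/12)
I = 10.3683
F = (S − I)·e^(rT) = (486.01 − 10.3683) · e^(0.0485·9/12)
= 475.6417 · e^0.036375 = 475.6417 × 1.037045 = $493.26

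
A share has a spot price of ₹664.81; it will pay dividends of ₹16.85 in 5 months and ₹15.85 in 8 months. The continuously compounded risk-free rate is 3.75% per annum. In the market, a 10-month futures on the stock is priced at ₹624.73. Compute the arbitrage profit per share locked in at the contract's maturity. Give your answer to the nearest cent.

₹28.12 per share

PV(dividends) I = 16.85·e^(−0.0375·5/12) + 15.85·e^(−0.0375·8/12) = 32.0474
Fair futures F* = (S − I)·e^(rT) = (664.81 − 32.0474)·e^0.031250 = 632.7626 × 1.031743 = 652.8484
Market ₹624.73 < fair 652.8484: forward underpriced → reverse cash-and-carry (short the stock, invest proceeds at r, pay the dividends, go long the forward).
Profit at T = |F_mkt − F*| = |624.73 − 652.8484| = ₹28.12 per share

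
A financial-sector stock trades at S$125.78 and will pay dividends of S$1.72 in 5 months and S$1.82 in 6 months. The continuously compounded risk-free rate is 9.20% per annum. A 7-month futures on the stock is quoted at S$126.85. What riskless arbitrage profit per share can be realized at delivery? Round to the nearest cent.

S$2.28 per share

PV(dividends) I = 1.72·e^(−0.0920·5/12) + 1.82·e^(−0.0920·6/12) = 3.3935
Fair futures F* = (S − I)·e^(rT) = (125.78 − 3.3935)·e^0.053667 = 122.3865 × 1.055133 = 129.1340
Market S$126.85 < fair 129.1340: forward underpriced → reverse cash-and-carry (short the stock, invest proceeds at r, pay the dividends, go long the forward).
Profit at T = |F_mkt − F*| = |126.85 − 129.1340| = S$2.28 per share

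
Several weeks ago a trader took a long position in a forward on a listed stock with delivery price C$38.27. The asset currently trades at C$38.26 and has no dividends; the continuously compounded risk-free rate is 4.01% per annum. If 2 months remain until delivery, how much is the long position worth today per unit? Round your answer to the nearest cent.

C$0.24

Current fair forward for the remaining 2 months: F = S·e^(r·T), r = 0.0401
F = 38.26 · e^(0.0401 × 2/12) = 38.26 × 1.006706 = 38.5166
Value of long forward = (F − K)·e^(−rT) = (38.5166 − 38.27) · e^(−0.0401·2/12)
= 0.2466 × 0.993339 = 0.24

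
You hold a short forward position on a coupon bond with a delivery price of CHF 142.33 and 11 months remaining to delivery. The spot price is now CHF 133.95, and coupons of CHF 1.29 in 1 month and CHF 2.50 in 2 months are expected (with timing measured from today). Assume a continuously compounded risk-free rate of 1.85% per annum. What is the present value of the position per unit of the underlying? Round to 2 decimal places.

CHF 9.77

PV(remaining coupons) I = 1.29·e^(−0.0185·1/12) + 2.50·e^(−0.0185·2/12) = 3.7803
Current forward F = (S − I)·e^(rT) = (133.95 − 3.7803)·e^(0.0185·11/12) = 130.1697 × 1.017103 = 132.3960
Value (long) = (F − K)·e^(−rT) = (132.3960 − 142.33) × 0.983185 = -9.7670
Short position value = −(long value) = CHF 9.77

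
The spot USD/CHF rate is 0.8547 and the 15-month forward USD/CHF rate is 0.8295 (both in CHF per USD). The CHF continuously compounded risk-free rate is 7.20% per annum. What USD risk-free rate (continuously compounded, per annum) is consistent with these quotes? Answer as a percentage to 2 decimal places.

F = S·e^((r_CHF − r_USD)T) ⇒ r_USD = r_CHF − ln(F/S)/T
ln(0.8295/0.8547) = -0.029927; /(15/12) = -0.023942
r_USD = 0.0720 + 0.023942 = 0.095942
r_USD = 9.59%

9.59%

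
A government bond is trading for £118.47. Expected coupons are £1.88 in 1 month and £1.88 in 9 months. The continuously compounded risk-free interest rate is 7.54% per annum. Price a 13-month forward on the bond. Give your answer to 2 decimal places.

£124.60

PV(coupons) I = 1.88·e^(−0.0754·1/12) + 1.88·e^(−0.0754·9/12)
I = 1.8682 + 1.7766 = 3.6448
F = (S − I)·e^(rT) = (118.47 − 3.6448) · e^(0.0754·13/12)
= 114.8252 · e^0.081683 = 114.8252 × 1.085112 = £124.60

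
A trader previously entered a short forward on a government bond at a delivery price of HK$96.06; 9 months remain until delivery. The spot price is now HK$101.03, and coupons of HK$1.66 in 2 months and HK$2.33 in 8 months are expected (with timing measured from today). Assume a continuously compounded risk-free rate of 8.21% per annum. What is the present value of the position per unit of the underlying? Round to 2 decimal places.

PV(remaining coupons) I = 1.66·e^(−0.0821·2/12) + 2.33·e^(−0.0821·8/12) = 3.8433
Current forward F = (S − I)·e^(rT) = (101.03 − 3.8433)·e^(0.0821·9/12) = 97.1867 × 1.063510 = 103.3590
Value (long) = (F − K)·e^(−rT) = (103.3590 − 96.06) × 0.940282 = 6.8631
Short position value = −(long value) = -HK$6.86

-HK$6.86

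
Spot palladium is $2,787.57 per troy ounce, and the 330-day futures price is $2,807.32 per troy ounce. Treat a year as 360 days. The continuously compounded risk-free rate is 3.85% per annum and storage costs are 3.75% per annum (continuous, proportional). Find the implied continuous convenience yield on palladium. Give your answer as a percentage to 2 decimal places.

F = S·e^((r+u−y)T) ⇒ (r+u−y) = ln(F/S)/T
ln(2807.32/2787.57) = 0.007060; /T ⇒ 0.007702
y = r + u − ln(F/S)/T = 0.0385 + 0.0375 − 0.007702 = 0.068298
y = 6.83%

6.83%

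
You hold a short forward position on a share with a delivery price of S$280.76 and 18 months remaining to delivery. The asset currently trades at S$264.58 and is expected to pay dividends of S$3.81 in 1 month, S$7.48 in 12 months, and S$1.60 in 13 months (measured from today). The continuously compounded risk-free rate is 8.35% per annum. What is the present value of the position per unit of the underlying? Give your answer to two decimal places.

PV(remaining dividends) I = 3.81·e^(−0.0835·1/12) + 7.48·e^(−0.0835·12/12) + 1.60·e^(−0.0835·13/12) = 12.1260
Current forward F = (S − I)·e^(rT) = (264.58 − 12.1260)·e^(0.0835·18/12) = 252.4540 × 1.133432 = 286.1394
Value (long) = (F − K)·e^(−rT) = (286.1394 − 280.76) × 0.882276 = 4.7461
Short position value = −(long value) = -S$4.75

-S$4.75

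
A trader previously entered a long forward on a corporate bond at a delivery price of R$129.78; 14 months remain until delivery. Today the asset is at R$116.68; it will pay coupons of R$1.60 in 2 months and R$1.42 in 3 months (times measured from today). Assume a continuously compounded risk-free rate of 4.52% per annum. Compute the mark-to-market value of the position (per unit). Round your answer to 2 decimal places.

-R$9.43

PV(remaining coupons) I = 1.60·e^(−0.0452·2/12) + 1.42·e^(−0.0452·3/12) = 2.9920
Current forward F = (S − I)·e^(rT) = (116.68 − 2.9920)·e^(0.0452·14/12) = 113.6880 × 1.054149 = 119.8441
Value (long) = (F − K)·e^(−rT) = (119.8441 − 129.78) × 0.948633 = -9.4255
Value = -R$9.43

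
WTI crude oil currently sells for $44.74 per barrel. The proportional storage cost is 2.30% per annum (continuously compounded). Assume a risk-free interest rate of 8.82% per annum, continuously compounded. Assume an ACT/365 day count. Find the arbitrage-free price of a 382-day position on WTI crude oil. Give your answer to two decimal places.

$50.26 per barrel

Net carry = r + u − y = 0.0882 + 0.0230 − 0.0000 = 0.1112
F = S·e^((r+u−y)T) = 44.74 · e^(0.1112 × 382/365) = 44.74 · e^0.116379
= 44.74 × 1.123422 = $50.26 per barrel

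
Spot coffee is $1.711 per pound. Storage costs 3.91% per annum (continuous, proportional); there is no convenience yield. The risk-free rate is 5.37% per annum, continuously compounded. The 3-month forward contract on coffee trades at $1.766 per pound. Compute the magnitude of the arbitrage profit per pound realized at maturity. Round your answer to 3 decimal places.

Fair forward: F* = S·e^(carry·T), with carry = (r + u) = 0.0537 + 0.0391 = 0.0928
F* = 1.711 · e^(0.0928 × 3/12) = 1.711 · e^0.023200 = 1.711 × 1.023471 = $1.7512
Market $1.766 > fair $1.7512: forward overpriced → cash-and-carry (buy spot, short the forward).
At maturity, profit = |F_mkt − F*| = |1.766 − 1.7512| = $0.015 per pound

$0.015 per pound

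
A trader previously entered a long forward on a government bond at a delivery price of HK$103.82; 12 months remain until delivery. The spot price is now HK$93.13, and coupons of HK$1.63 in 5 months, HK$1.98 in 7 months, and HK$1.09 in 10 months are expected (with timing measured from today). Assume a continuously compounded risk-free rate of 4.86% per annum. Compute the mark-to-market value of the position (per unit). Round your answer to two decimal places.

PV(remaining coupons) I = 1.63·e^(−0.0486·5/12) + 1.98·e^(−0.0486·7/12) + 1.09·e^(−0.0486·10/12) = 4.5687
Current forward F = (S − I)·e^(rT) = (93.13 − 4.5687)·e^(0.0486·12/12) = 88.5613 × 1.049800 = 92.9717
Value (long) = (F − K)·e^(−rT) = (92.9717 − 103.82) × 0.952562 = -10.3337
Value = -HK$10.33

-HK$10.33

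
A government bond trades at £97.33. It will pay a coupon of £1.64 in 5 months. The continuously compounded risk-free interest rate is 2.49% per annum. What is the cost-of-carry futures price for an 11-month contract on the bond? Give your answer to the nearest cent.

£97.92

PV(coupons) I = 1.64·e^(−0.0249·5/12)
I = 1.6231
F = (S − I)·e^(rT) = (97.33 − 1.6231) · e^(0.0249·11/12)
= 95.7069 · e^0.022825 = 95.7069 × 1.023087 = £97.92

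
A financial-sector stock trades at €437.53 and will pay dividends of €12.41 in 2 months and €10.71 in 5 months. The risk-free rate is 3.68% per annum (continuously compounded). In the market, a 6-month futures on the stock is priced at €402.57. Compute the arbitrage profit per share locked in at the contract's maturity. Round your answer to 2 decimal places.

PV(dividends) I = 12.41·e^(−0.0368·2/12) + 10.71·e^(−0.0368·5/12) = 22.8812
Fair futures F* = (S − I)·e^(rT) = (437.53 − 22.8812)·e^0.018400 = 414.6488 × 1.018570 = 422.3488
Market €402.57 < fair 422.3488: forward underpriced → reverse cash-and-carry (short the stock, invest proceeds at r, pay the dividends, go long the forward).
Profit at T = |F_mkt − F*| = |402.57 − 422.3488| = €19.78 per share

€19.78 per share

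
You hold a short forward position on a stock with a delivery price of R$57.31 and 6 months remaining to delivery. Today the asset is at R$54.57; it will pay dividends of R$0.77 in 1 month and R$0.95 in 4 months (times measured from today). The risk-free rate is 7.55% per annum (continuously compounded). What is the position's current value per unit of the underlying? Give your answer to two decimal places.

R$2.31

PV(remaining dividends) I = 0.77·e^(−0.0755·1/12) + 0.95·e^(−0.0755·4/12) = 1.6916
Current forward F = (S − I)·e^(rT) = (54.57 − 1.6916)·e^(0.0755·6/12) = 52.8784 × 1.038472 = 54.9127
Value (long) = (F − K)·e^(−rT) = (54.9127 − 57.31) × 0.962954 = -2.3085
Short position value = −(long value) = R$2.31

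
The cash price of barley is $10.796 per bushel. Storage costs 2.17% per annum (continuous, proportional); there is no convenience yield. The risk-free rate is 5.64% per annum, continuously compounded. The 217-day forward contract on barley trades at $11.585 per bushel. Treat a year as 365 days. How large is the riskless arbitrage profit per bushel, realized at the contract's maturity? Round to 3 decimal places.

$0.276 per bushel

Fair forward: F* = S·e^(carry·T), with carry = (r + u) = 0.0564 + 0.0217 = 0.0781
F* = 10.796 · e^(0.0781 × 217/365) = 10.796 · e^0.046432 = 10.796 × 1.047527 = $11.3091
Market $11.585 > fair $11.3091: forward overpriced → cash-and-carry (buy spot, short the forward).
At maturity, profit = |F_mkt − F*| = |11.585 − 11.3091| = $0.276 per bushel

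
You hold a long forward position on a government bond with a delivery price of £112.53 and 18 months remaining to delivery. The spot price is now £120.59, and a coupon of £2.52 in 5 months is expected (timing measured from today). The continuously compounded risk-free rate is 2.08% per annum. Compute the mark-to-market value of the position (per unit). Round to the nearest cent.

PV(remaining coupons) I = 2.52·e^(−0.0208·5/12) = 2.4983
Current forward F = (S − I)·e^(rT) = (120.59 − 2.4983)·e^(0.0208·18/12) = 118.0917 × 1.031692 = 121.8343
Value (long) = (F − K)·e^(−rT) = (121.8343 − 112.53) × 0.969282 = 9.0185
Value = £9.02

£9.02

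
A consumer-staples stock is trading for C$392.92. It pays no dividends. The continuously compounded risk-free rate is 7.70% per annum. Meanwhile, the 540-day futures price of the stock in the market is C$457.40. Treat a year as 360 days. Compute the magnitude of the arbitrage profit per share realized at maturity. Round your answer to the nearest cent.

C$16.37 per share

Fair futures: F* = S·e^(carry·T), with carry = r = 0.0770
F* = 392.92 · e^(0.0770 × 540/360) = 392.92 · e^0.115500 = 392.92 × 1.122435 = C$441.0272
Market C$457.40 > fair C$441.0272: forward overpriced → cash-and-carry (buy spot, short the forward).
At maturity, profit = |F_mkt − F*| = |457.40 − 441.0272| = C$16.37 per share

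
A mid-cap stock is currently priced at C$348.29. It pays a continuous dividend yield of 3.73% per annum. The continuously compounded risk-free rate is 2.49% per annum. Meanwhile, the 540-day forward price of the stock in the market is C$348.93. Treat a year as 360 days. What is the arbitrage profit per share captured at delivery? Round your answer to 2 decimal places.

C$7.06 per share

Fair forward: F* = S·e^(carry·T), with carry = (r − q) = 0.0249 − 0.0373 = -0.0124
F* = 348.29 · e^(-0.0124 × 540/360) = 348.29 · e^-0.018600 = 348.29 × 0.981572 = C$341.8717
Market C$348.93 > fair C$341.8717: forward overpriced → cash-and-carry (buy spot, short the forward).
At maturity, profit = |F_mkt − F*| = |348.93 − 341.8717| = C$7.06 per share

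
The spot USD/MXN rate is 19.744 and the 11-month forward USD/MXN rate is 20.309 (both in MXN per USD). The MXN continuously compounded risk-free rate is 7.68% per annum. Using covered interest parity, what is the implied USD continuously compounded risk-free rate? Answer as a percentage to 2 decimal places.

F = S·e^((r_MXN − r_USD)T) ⇒ r_USD = r_MXN − ln(F/S)/T
ln(20.309/19.744) = 0.028214; /(11/12) = 0.030779
r_USD = 0.0768 − 0.030779 = 0.046021
r_USD = 4.60%

4.60%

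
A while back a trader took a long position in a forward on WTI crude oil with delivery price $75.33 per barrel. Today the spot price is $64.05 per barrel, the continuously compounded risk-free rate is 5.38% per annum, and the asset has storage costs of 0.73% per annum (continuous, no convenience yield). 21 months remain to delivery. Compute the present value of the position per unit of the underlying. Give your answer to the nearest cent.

-$3.69 per barrel

Current fair forward for the remaining 21 months: F = S·e^((r + u)·T), (r + u) = 0.0538 + 0.0073 = 0.0611
F = 64.05 · e^(0.0611 × 21/12) = 64.05 × 1.112851 = 71.2781
Value of long forward = (F − K)·e^(−rT) = (71.2781 − 75.33) · e^(−0.0538·21/12)
= -4.0519 × 0.910146 = -3.69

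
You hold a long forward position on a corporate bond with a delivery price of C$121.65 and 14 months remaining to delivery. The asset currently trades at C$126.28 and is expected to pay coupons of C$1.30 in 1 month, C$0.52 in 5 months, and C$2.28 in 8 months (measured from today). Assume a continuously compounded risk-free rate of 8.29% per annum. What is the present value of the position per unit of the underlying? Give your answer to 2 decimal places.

C$11.89

PV(remaining coupons) I = 1.30·e^(−0.0829·1/12) + 0.52·e^(−0.0829·5/12) + 2.28·e^(−0.0829·8/12) = 3.9508
Current forward F = (S − I)·e^(rT) = (126.28 − 3.9508)·e^(0.0829·14/12) = 122.3292 × 1.101548 = 134.7515
Value (long) = (F − K)·e^(−rT) = (134.7515 − 121.65) × 0.907813 = 11.8937
Value = C$11.89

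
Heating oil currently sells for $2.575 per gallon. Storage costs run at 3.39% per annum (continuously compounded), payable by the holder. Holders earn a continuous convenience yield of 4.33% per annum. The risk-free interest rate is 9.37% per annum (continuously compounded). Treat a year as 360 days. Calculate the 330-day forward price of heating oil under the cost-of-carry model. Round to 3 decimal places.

Net carry = r + u − y = 0.0937 + 0.0339 − 0.0433 = 0.0843
F = S·e^((r+u−y)T) = 2.575 · e^(0.0843 × 330/360) = 2.575 · e^0.077275
= 2.575 × 1.080339 = $2.782 per gallon

$2.782 per gallon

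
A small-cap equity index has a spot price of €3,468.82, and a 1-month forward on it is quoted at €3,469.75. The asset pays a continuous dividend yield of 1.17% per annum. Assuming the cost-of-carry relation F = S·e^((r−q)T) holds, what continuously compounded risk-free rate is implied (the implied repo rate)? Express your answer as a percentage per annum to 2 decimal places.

1.49%

From F = S·e^((r−q)T): (r − q) = ln(F/S)/T
ln(3469.75/3468.82) = ln(1.000268) = 0.000268
(r − q) = 0.000268 / (1/12) = 0.003216
r = ln(F/S)/T + q = 0.003216 + 0.0117 = 0.014916
r = 1.49%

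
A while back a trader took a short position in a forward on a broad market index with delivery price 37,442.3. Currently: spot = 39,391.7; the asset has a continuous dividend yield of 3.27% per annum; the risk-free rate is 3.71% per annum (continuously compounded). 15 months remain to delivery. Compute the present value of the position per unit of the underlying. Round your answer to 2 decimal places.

-2068.47

Current fair forward for the remaining 15 months: F = S·e^((r − q)·T), (r − q) = 0.0371 − 0.0327 = 0.0044
F = 39391.7 · e^(0.0044 × 15/12) = 39391.7 × 1.00551515 = 39608.9511
Value of long forward = (F − K)·e^(−rT) = (39608.9511 − 37442.3) · e^(−0.0371·15/12)
= 2166.6511 × 0.95468389 = 2068.47
Short position value = −(long value) = -2068.47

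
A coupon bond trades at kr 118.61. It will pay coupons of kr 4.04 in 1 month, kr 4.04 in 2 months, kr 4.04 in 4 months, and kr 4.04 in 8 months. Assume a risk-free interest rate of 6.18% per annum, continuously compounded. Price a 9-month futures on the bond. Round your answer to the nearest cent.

PV(coupons) I = 4.04·e^(−0.0618·1/12) + 4.04·e^(−0.0618·2/12) + 4.04·e^(−0.0618·4/12) + 4.04·e^(−0.0618·8/12)
I = 4.0192 + 3.9986 + 3.9576 + 3.8769 = 15.8523
F = (S − I)·e^(rT) = (118.61 − 15.8523) · e^(0.0618·9/12)
= 102.7577 · e^0.046350 = 102.7577 × 1.047441 = kr 107.63

kr 107.63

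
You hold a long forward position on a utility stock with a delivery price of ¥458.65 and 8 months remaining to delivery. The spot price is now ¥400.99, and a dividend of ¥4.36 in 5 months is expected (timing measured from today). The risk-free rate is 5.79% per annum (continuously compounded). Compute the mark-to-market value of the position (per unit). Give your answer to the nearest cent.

-¥44.55

PV(remaining dividends) I = 4.36·e^(−0.0579·5/12) = 4.2561
Current forward F = (S − I)·e^(rT) = (400.99 − 4.2561)·e^(0.0579·8/12) = 396.7339 × 1.039355 = 412.3474
Value (long) = (F − K)·e^(−rT) = (412.3474 − 458.65) × 0.962135 = -44.5494
Value = -¥44.55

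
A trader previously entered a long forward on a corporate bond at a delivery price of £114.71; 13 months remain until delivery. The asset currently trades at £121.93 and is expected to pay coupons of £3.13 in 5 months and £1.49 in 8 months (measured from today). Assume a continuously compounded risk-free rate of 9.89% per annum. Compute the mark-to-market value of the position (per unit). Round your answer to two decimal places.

PV(remaining coupons) I = 3.13·e^(−0.0989·5/12) + 1.49·e^(−0.0989·8/12) = 4.3986
Current forward F = (S − I)·e^(rT) = (121.93 − 4.3986)·e^(0.0989·13/12) = 117.5314 × 1.113092 = 130.8233
Value (long) = (F − K)·e^(−rT) = (130.8233 − 114.71) × 0.898398 = 14.4762
Value = £14.48

£14.48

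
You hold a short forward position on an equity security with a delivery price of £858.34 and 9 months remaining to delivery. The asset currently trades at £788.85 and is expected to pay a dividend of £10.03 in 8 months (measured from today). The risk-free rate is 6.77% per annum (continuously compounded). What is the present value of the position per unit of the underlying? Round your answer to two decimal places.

£36.58

PV(remaining dividends) I = 10.03·e^(−0.0677·8/12) = 9.5874
Current forward F = (S − I)·e^(rT) = (788.85 − 9.5874)·e^(0.0677·9/12) = 779.2626 × 1.052086 = 819.8513
Value (long) = (F − K)·e^(−rT) = (819.8513 − 858.34) × 0.950493 = -36.5832
Short position value = −(long value) = £36.58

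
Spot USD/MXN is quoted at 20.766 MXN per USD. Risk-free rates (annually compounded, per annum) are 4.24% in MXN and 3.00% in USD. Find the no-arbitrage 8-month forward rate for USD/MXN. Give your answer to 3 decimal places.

20.932

By covered interest parity, F = S · (1+r_MXN)^T / (1+r_USD)^T
= 20.766 × 1.028071 / 1.019901 = 20.766 × 1.008011
F = 20.932 MXN per USD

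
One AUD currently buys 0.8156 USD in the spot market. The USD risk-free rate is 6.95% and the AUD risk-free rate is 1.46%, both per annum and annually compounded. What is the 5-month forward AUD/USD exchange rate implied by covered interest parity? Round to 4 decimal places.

0.8337

By covered interest parity, F = S · (1+r_USD)^T / (1+r_AUD)^T
= 0.8156 × 1.028392 / 1.006058 = 0.8156 × 1.022200
F = 0.8337 USD per AUD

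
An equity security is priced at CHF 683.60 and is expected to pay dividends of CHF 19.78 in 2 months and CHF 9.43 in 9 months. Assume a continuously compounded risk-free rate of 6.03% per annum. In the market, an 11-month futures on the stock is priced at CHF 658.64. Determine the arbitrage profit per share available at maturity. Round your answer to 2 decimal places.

CHF 33.59 per share

PV(dividends) I = 19.78·e^(−0.0603·2/12) + 9.43·e^(−0.0603·9/12) = 28.5952
Fair futures F* = (S − I)·e^(rT) = (683.60 − 28.5952)·e^0.055275 = 655.0048 × 1.056831 = 692.2294
Market CHF 658.64 < fair 692.2294: forward underpriced → reverse cash-and-carry (short the stock, invest proceeds at r, pay the dividends, go long the forward).
Profit at T = |F_mkt − F*| = |658.64 − 692.2294| = CHF 33.59 per share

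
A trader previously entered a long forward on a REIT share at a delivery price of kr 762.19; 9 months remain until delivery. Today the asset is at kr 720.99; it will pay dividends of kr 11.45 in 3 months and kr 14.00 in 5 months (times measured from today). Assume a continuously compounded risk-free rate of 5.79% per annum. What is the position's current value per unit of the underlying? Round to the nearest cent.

PV(remaining dividends) I = 11.45·e^(−0.0579·3/12) + 14.00·e^(−0.0579·5/12) = 24.9517
Current forward F = (S − I)·e^(rT) = (720.99 − 24.9517)·e^(0.0579·9/12) = 696.0383 × 1.044382 = 726.9299
Value (long) = (F − K)·e^(−rT) = (726.9299 − 762.19) × 0.957504 = -33.7617
Value = -kr 33.76

-kr 33.76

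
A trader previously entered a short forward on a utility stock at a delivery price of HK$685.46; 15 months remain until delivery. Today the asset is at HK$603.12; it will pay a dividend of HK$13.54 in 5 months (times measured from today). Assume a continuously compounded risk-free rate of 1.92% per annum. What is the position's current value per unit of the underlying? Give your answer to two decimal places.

PV(remaining dividends) I = 13.54·e^(−0.0192·5/12) = 13.4321
Current forward F = (S − I)·e^(rT) = (603.12 − 13.4321)·e^(0.0192·15/12) = 589.6879 × 1.024290 = 604.0114
Value (long) = (F − K)·e^(−rT) = (604.0114 − 685.46) × 0.976286 = -79.5171
Short position value = −(long value) = HK$79.52

HK$79.52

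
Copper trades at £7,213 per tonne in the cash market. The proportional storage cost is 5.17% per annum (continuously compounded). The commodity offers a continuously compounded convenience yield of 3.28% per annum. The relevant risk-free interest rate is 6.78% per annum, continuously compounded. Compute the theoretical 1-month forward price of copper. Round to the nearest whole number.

£7,265 per tonne

Net carry = r + u − y = 0.0678 + 0.0517 − 0.0328 = 0.0867
F = S·e^((r+u−y)T) = 7213 · e^(0.0867 × 1/12) = 7213 · e^0.007225
= 7213 × 1.007251 = £7,265 per tonne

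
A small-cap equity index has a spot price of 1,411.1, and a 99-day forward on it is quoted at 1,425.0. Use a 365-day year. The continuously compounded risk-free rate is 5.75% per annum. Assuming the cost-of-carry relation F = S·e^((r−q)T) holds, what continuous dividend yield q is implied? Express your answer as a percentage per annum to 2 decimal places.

2.14%

From F = S·e^((r−q)T): (r − q) = ln(F/S)/T
ln(1425.0/1411.1) = ln(1.009850) = 0.009802
(r − q) = 0.009802 / (99/365) = 0.036139
q = r − ln(F/S)/T = 0.0575 − 0.036139 = 0.021361
q = 2.14%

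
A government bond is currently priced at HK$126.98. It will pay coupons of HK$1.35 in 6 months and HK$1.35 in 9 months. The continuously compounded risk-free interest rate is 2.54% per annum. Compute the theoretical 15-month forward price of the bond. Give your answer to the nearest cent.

PV(coupons) I = 1.35·e^(−0.0254·6/12) + 1.35·e^(−0.0254·9/12)
I = 1.3330 + 1.3245 = 2.6575
F = (S − I)·e^(rT) = (126.98 − 2.6575) · e^(0.0254·15/12)
= 124.3225 · e^0.031750 = 124.3225 × 1.032259 = HK$128.33

HK$128.33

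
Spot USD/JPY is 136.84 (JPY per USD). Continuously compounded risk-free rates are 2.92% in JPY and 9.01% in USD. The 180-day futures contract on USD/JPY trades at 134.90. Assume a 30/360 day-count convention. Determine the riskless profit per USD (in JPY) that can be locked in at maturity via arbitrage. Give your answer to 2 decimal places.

Fair futures: F* = S·e^(carry·T), with carry = (r_JPY − r_USD) = 0.0292 − 0.0901 = -0.0609
F* = 136.84 · e^(-0.0609 × 180/360) = 136.84 · e^-0.030450 = 136.84 × 0.970009 = 132.7360
Market 134.90 > fair 132.7360: forward overpriced → cash-and-carry (buy spot, short the forward).
At maturity, profit = |F_mkt − F*| = |134.90 − 132.7360| = 2.16 per USD (in JPY)

2.16 per USD (in JPY)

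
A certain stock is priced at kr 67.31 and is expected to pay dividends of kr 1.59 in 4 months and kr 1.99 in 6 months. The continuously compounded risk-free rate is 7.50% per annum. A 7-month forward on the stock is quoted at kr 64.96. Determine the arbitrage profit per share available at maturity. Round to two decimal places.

kr 1.74 per share

PV(dividends) I = 1.59·e^(−0.0750·4/12) + 1.99·e^(−0.0750·6/12) = 3.4675
Fair forward F* = (S − I)·e^(rT) = (67.31 − 3.4675)·e^0.043750 = 63.8425 × 1.044721 = 66.6976
Market kr 64.96 < fair 66.6976: forward underpriced → reverse cash-and-carry (short the stock, invest proceeds at r, pay the dividends, go long the forward).
Profit at T = |F_mkt − F*| = |64.96 − 66.6976| = kr 1.74 per share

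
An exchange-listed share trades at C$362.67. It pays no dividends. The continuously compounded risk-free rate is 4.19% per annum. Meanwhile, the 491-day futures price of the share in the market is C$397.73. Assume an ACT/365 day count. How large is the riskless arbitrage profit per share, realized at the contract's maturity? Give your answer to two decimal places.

Fair futures: F* = S·e^(carry·T), with carry = r = 0.0419
F* = 362.67 · e^(0.0419 × 491/365) = 362.67 · e^0.056364 = 362.67 × 1.057983 = C$383.6987
Market C$397.73 > fair C$383.6987: forward overpriced → cash-and-carry (buy spot, short the forward).
At maturity, profit = |F_mkt − F*| = |397.73 − 383.6987| = C$14.03 per share

C$14.03 per share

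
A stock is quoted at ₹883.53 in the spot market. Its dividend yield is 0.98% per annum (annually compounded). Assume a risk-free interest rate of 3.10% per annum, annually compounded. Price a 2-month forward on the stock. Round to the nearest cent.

₹886.59

F = S · (1+r)^T / (1+q)^T
= 883.53 × 1.005101 / 1.001627 = 883.53 × 1.003468
F = ₹886.59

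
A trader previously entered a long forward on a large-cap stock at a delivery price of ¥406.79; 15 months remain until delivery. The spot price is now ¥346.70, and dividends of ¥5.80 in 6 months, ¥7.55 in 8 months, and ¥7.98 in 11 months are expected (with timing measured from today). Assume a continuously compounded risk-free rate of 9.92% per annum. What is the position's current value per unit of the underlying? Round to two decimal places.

PV(remaining dividends) I = 5.80·e^(−0.0992·6/12) + 7.55·e^(−0.0992·8/12) + 7.98·e^(−0.0992·11/12) = 19.8726
Current forward F = (S − I)·e^(rT) = (346.70 − 19.8726)·e^(0.0992·15/12) = 326.8274 × 1.132016 = 369.9738
Value (long) = (F − K)·e^(−rT) = (369.9738 − 406.79) × 0.883380 = -32.5227
Value = -¥32.52

-¥32.52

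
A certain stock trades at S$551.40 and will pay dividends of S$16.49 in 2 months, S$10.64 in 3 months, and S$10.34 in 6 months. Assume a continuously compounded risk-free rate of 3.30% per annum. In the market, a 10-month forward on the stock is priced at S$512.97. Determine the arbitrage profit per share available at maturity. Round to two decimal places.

PV(dividends) I = 16.49·e^(−0.0330·2/12) + 10.64·e^(−0.0330·3/12) + 10.34·e^(−0.0330·6/12) = 37.1229
Fair forward F* = (S − I)·e^(rT) = (551.40 − 37.1229)·e^0.027500 = 514.2771 × 1.027882 = 528.6162
Market S$512.97 < fair 528.6162: forward underpriced → reverse cash-and-carry (short the stock, invest proceeds at r, pay the dividends, go long the forward).
Profit at T = |F_mkt − F*| = |512.97 − 528.6162| = S$15.65 per share

S$15.65 per share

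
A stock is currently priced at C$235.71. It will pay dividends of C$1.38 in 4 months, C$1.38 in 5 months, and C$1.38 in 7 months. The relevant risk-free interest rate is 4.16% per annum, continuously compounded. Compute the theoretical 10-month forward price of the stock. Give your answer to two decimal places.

PV(dividends) I = 1.38·e^(−0.0416·4/12) + 1.38·e^(−0.0416·5/12) + 1.38·e^(−0.0416·7/12)
I = 1.3610 + 1.3563 + 1.3469 = 4.0642
F = (S − I)·e^(rT) = (235.71 − 4.0642) · e^(0.0416·10/12)
= 231.6458 · e^0.034667 = 231.6458 × 1.035275 = C$239.82

C$239.82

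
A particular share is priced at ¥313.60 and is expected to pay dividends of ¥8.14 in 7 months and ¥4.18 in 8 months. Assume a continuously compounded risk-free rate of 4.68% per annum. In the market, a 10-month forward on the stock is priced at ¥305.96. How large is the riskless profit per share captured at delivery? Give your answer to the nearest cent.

PV(dividends) I = 8.14·e^(−0.0468·7/12) + 4.18·e^(−0.0468·8/12) = 11.9724
Fair forward F* = (S − I)·e^(rT) = (313.60 − 11.9724)·e^0.039000 = 301.6276 × 1.039770 = 313.6233
Market ¥305.96 < fair 313.6233: forward underpriced → reverse cash-and-carry (short the stock, invest proceeds at r, pay the dividends, go long the forward).
Profit at T = |F_mkt − F*| = |305.96 − 313.6233| = ¥7.66 per share

¥7.66 per share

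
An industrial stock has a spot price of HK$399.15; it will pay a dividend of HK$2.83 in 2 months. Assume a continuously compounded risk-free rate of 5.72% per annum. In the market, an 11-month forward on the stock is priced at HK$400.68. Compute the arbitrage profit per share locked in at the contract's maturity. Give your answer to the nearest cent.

PV(dividends) I = 2.83·e^(−0.0572·2/12) = 2.8031
Fair forward F* = (S − I)·e^(rT) = (399.15 − 2.8031)·e^0.052433 = 396.3469 × 1.053832 = 417.6830
Market HK$400.68 < fair 417.6830: forward underpriced → reverse cash-and-carry (short the stock, invest proceeds at r, pay the dividends, go long the forward).
Profit at T = |F_mkt − F*| = |400.68 − 417.6830| = HK$17.00 per share

HK$17.00 per share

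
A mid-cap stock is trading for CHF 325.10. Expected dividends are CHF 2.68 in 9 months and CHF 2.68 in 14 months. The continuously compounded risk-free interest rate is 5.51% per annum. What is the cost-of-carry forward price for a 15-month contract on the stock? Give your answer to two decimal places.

CHF 342.83

PV(dividends) I = 2.68·e^(−0.0551·9/12) + 2.68·e^(−0.0551·14/12)
I = 2.5715 + 2.5131 = 5.0846
F = (S − I)·e^(rT) = (325.10 − 5.0846) · e^(0.0551·15/12)
= 320.0154 · e^0.068875 = 320.0154 × 1.071302 = CHF 342.83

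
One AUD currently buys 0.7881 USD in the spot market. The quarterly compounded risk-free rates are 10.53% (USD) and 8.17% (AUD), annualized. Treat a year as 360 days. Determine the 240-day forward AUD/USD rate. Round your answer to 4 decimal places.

By covered interest parity, F = S · (1+r_USD/4)^(4T) / (1+r_AUD/4)^(4T)
= 0.7881 × 1.071749 / 1.055398 = 0.7881 × 1.015493
F = 0.8003 USD per AUD

0.8003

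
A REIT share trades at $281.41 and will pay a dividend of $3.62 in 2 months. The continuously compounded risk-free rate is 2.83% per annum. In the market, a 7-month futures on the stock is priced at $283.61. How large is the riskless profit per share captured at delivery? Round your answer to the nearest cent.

PV(dividends) I = 3.62·e^(−0.0283·2/12) = 3.6030
Fair futures F* = (S − I)·e^(rT) = (281.41 − 3.6030)·e^0.016508 = 277.8070 × 1.016645 = 282.4311
Market $283.61 > fair 282.4311: forward overpriced → cash-and-carry (borrow at r, buy the stock and collect the dividends, short the forward).
Profit at T = |F_mkt − F*| = |283.61 − 282.4311| = $1.18 per share

$1.18 per share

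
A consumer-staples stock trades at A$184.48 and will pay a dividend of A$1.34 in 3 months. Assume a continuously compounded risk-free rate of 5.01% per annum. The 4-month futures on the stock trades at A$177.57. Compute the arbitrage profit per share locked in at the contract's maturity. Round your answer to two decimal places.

PV(dividends) I = 1.34·e^(−0.0501·3/12) = 1.3233
Fair futures F* = (S − I)·e^(rT) = (184.48 − 1.3233)·e^0.016700 = 183.1567 × 1.016840 = 186.2411
Market A$177.57 < fair 186.2411: forward underpriced → reverse cash-and-carry (short the stock, invest proceeds at r, pay the dividends, go long the forward).
Profit at T = |F_mkt − F*| = |177.57 − 186.2411| = A$8.67 per share

A$8.67 per share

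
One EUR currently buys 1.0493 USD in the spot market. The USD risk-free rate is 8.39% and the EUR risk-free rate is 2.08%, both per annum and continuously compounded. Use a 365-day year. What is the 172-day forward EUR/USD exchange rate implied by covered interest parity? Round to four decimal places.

1.0810

F = S·e^((r_USD − r_EUR)T) = 1.0493 · e^((0.0839 − 0.0208) × 172/365)
= 1.0493 · e^0.029735 = 1.0493 × 1.030181
F = 1.0810 USD per EUR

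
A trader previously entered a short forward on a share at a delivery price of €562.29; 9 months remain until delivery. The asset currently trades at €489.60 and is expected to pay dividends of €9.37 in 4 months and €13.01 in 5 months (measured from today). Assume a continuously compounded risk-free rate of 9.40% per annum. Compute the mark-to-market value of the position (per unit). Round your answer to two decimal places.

€56.00

PV(remaining dividends) I = 9.37·e^(−0.0940·4/12) + 13.01·e^(−0.0940·5/12) = 21.5913
Current forward F = (S − I)·e^(rT) = (489.60 − 21.5913)·e^(0.0940·9/12) = 468.0087 × 1.073045 = 502.1944
Value (long) = (F − K)·e^(−rT) = (502.1944 − 562.29) × 0.931928 = -56.0048
Short position value = −(long value) = €56.00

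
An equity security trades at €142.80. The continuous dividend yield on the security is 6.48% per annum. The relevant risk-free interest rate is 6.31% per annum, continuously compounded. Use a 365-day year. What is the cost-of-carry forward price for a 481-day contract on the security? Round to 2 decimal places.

€142.48

F = S·e^((r − q)T) = 142.80 · e^((0.0631 − 0.0648) × 481/365)
= 142.80 · e^-0.002240 = 142.80 × 0.997763
F = €142.48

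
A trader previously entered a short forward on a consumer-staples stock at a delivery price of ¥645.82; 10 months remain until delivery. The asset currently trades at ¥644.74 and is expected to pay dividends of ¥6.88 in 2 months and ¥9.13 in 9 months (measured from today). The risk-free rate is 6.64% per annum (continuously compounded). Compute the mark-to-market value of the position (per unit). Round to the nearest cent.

PV(remaining dividends) I = 6.88·e^(−0.0664·2/12) + 9.13·e^(−0.0664·9/12) = 15.4907
Current forward F = (S − I)·e^(rT) = (644.74 − 15.4907)·e^(0.0664·10/12) = 629.2493 × 1.056893 = 665.0492
Value (long) = (F − K)·e^(−rT) = (665.0492 − 645.82) × 0.946170 = 18.1941
Short position value = −(long value) = -¥18.19

-¥18.19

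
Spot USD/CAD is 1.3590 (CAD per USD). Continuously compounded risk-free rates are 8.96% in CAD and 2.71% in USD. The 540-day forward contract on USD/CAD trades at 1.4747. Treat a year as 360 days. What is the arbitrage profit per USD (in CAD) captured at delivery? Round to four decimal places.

0.0179 per USD (in CAD)

Fair forward: F* = S·e^(carry·T), with carry = (r_CAD − r_USD) = 0.0896 − 0.0271 = 0.0625
F* = 1.3590 · e^(0.0625 × 540/360) = 1.3590 · e^0.093750 = 1.3590 × 1.098285 = 1.4926
Market 1.4747 < fair 1.4926: forward underpriced → reverse cash-and-carry (short spot, go long the forward).
At maturity, profit = |F_mkt − F*| = |1.4747 − 1.4926| = 0.0179 per USD (in CAD)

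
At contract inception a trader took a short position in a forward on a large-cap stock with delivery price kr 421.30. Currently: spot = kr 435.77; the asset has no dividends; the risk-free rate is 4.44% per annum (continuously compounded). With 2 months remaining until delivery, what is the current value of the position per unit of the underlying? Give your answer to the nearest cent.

Current fair forward for the remaining 2 months: F = S·e^(r·T), r = 0.0444
F = 435.77 · e^(0.0444 × 2/12) = 435.77 × 1.007427 = 439.0065
Value of long forward = (F − K)·e^(−rT) = (439.0065 − 421.30) · e^(−0.0444·2/12)
= 17.7065 × 0.992627 = 17.58
Short position value = −(long value) = -kr 17.58

-kr 17.58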